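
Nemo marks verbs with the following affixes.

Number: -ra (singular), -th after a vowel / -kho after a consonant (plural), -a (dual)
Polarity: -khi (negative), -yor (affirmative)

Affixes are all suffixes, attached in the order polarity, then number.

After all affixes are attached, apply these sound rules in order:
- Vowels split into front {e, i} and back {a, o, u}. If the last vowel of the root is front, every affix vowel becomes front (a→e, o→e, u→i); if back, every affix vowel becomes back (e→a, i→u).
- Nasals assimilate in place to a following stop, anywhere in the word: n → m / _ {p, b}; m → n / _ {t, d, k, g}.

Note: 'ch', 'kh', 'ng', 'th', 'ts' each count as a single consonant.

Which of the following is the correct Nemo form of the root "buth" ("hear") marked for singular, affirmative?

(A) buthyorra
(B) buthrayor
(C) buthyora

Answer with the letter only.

Attach polarity affirmative -yor → buthyor.
Attach number singular -ra → buthyorra.
Vowel harmony: no change.
Nasal assimilation: no change.
So the correct form is buthyorra, option (A).
(B) buthrayor is wrong: it has the affixes in the wrong order.
(C) buthyora is wrong: it uses dual instead of singular for number.

A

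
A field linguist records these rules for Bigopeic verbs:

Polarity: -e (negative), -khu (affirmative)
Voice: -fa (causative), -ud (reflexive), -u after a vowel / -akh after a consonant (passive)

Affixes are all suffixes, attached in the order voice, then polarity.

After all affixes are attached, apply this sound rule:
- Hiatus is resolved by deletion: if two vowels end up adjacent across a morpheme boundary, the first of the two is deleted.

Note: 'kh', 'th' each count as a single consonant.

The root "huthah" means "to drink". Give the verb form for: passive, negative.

Attach voice passive -akh (after consonant 'h') → huthahakh.
Attach polarity negative -e → huthahakhe.
Vowel deletion: no change.

huthahakhe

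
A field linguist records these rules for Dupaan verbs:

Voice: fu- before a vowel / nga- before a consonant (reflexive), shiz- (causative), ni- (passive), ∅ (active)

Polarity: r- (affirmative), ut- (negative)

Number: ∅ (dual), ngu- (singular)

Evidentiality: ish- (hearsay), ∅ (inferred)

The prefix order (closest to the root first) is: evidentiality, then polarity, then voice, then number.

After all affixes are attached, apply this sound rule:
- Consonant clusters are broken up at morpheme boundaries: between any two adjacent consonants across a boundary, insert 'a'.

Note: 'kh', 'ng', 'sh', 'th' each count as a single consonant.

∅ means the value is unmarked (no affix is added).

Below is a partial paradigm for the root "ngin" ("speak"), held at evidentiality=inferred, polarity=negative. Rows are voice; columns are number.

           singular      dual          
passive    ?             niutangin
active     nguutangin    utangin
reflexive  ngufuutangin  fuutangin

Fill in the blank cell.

nguniutangin

evidentiality = inferred: zero marking, form stays ngin.
Attach polarity negative ut- → utngin.
Attach voice passive ni- → niutngin.
Attach number singular ngu- → nguniutngin.
Apply epenthesis: nguniutngin → nguniutangin.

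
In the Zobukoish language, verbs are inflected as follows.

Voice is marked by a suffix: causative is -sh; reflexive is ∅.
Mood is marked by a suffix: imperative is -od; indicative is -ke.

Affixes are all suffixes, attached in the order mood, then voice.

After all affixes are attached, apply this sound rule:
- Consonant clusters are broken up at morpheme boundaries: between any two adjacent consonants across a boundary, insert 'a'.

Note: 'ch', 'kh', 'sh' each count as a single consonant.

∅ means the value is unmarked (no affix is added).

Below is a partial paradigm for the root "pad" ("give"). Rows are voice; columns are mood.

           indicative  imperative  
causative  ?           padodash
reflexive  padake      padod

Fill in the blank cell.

padakesh

Attach mood indicative -ke → padke.
Attach voice causative -sh → padkesh.
Apply epenthesis: padkesh → padakesh.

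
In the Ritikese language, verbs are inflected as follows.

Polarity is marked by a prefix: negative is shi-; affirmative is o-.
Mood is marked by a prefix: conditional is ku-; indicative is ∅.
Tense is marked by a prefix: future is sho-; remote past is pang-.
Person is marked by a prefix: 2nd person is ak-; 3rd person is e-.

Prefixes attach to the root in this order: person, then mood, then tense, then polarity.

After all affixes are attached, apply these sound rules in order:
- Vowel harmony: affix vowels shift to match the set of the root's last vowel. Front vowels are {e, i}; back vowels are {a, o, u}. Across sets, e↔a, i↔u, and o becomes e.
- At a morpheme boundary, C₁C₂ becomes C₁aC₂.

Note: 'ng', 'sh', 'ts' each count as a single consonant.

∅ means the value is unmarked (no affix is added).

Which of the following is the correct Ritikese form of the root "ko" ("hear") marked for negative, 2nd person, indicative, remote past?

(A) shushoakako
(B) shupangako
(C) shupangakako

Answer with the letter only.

Attach person 2nd person ak- → akko.
mood = indicative: zero marking, form stays akko.
Attach tense remote past pang- → pangakko.
Attach polarity negative shi- → shipangakko.
Apply vowel harmony: shipangakko → shupangakko.
Apply epenthesis: shupangakko → shupangakako.
So the correct form is shupangakako, option (C).
(B) shupangako is wrong: it uses 3rd person instead of 2nd person for person.
(A) shushoakako is wrong: it uses future instead of remote past for tense.

C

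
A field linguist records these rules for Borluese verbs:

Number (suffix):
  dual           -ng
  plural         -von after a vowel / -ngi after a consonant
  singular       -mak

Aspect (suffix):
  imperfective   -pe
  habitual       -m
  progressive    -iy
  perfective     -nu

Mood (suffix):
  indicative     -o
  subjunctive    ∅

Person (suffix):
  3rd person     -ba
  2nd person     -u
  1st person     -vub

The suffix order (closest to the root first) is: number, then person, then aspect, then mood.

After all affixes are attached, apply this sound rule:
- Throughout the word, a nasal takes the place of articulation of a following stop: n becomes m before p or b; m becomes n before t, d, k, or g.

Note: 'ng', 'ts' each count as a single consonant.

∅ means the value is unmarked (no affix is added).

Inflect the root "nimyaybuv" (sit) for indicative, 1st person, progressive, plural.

nimyaybuvngivubiyo

Attach number plural -ngi (after consonant 'v') → nimyaybuvngi.
Attach person 1st person -vub → nimyaybuvngivub.
Attach aspect progressive -iy → nimyaybuvngivubiy.
Attach mood indicative -o → nimyaybuvngivubiyo.
Nasal assimilation: no change.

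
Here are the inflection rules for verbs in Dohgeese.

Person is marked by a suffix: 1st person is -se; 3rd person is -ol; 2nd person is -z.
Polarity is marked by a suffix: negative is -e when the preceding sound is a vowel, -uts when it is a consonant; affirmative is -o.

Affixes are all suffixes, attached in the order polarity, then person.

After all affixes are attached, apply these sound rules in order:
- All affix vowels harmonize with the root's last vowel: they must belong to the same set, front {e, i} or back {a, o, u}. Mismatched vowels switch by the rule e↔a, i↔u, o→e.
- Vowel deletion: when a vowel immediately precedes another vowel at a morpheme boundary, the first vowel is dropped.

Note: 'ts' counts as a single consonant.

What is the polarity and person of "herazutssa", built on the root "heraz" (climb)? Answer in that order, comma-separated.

Segment: heraz-uts-se.
polarity: -e/uts → negative.
person: -se → 1st person.

negative, 1st person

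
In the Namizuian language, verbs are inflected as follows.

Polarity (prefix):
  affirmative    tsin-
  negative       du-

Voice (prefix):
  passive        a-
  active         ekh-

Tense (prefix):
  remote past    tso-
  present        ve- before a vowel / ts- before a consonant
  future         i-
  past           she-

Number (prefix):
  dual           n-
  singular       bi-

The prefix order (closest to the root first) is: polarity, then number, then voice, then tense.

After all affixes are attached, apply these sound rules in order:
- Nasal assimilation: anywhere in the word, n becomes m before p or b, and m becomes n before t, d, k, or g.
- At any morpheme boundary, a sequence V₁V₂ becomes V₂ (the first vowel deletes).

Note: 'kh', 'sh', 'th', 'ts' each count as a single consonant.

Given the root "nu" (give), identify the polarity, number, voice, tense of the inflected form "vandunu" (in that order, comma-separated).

negative, dual, passive, present

Segment: ve-a-n-du-nu.
polarity: du- → negative.
number: n- → dual.
voice: a- → passive.
tense: ve/ts- → present.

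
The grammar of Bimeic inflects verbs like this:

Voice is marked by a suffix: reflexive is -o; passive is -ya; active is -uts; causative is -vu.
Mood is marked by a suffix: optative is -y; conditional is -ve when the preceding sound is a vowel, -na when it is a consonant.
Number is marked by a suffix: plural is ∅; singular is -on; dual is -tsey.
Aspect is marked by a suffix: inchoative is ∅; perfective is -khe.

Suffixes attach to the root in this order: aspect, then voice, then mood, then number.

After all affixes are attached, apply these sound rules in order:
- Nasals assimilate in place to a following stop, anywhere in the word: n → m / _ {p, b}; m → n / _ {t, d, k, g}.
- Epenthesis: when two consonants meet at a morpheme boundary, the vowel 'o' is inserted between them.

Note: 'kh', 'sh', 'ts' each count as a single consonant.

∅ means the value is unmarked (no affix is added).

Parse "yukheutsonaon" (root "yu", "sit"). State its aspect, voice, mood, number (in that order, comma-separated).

Segment: yu-khe-uts-na-on.
aspect: -khe → perfective.
voice: -uts → active.
mood: -ve/na → conditional.
number: -on → singular.

perfective, active, conditional, singular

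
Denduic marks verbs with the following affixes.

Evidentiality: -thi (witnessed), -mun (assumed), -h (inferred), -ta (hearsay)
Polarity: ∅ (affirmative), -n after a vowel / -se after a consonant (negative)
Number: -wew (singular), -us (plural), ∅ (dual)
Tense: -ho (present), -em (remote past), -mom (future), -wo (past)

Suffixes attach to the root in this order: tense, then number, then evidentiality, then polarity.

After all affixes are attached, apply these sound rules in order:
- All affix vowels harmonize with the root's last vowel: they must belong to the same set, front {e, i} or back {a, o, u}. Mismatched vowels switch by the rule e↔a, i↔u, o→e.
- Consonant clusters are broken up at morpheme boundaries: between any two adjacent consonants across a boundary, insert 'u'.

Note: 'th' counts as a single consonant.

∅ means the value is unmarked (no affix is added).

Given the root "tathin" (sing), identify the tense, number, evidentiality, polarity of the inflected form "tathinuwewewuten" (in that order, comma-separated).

past, singular, hearsay, negative

Segment: tathin-wo-wew-ta-n.
tense: -wo → past.
number: -wew → singular.
evidentiality: -ta → hearsay.
polarity: -n/se → negative.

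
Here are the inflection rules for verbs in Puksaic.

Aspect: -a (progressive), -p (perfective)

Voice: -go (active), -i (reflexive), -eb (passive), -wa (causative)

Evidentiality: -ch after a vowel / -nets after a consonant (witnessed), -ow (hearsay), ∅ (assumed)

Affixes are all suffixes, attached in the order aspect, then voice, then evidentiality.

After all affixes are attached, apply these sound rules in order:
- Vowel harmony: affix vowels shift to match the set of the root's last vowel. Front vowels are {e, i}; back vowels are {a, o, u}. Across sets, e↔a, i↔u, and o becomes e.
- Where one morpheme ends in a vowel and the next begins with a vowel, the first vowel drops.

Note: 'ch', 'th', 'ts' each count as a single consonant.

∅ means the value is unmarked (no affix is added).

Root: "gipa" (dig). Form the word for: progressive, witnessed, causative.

gipawach

Attach aspect progressive -a → gipaa.
Attach voice causative -wa → gipaawa.
Attach evidentiality witnessed -ch (after vowel 'a') → gipaawach.
Vowel harmony: no change.
Apply vowel deletion: gipaawach → gipawach.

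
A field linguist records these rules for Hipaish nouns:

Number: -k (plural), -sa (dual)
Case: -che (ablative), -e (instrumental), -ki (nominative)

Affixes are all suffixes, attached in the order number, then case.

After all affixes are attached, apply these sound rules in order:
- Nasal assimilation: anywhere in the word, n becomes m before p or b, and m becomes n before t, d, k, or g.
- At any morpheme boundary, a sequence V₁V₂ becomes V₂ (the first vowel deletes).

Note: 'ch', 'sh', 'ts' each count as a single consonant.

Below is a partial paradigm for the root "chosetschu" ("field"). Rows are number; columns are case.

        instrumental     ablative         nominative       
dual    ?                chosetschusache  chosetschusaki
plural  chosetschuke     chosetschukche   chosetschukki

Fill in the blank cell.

chosetschuse

Attach number dual -sa → chosetschusa.
Attach case instrumental -e → chosetschusae.
Nasal assimilation: no change.
Apply vowel deletion: chosetschusae → chosetschuse.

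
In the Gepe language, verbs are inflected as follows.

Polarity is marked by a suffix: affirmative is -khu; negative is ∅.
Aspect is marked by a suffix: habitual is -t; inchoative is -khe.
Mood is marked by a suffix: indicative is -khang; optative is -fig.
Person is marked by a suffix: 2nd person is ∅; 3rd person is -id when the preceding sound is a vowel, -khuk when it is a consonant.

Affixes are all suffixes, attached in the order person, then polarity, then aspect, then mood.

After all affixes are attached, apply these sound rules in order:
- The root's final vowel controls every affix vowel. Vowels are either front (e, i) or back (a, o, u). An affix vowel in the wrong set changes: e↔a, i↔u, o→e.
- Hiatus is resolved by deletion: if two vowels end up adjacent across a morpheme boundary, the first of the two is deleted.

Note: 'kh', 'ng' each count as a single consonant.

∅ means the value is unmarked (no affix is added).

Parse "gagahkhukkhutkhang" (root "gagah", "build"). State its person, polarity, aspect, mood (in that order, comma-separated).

Segment: gagah-khuk-khu-t-khang.
person: -id/khuk → 3rd person.
polarity: -khu → affirmative.
aspect: -t → habitual.
mood: -khang → indicative.

3rd person, affirmative, habitual, indicative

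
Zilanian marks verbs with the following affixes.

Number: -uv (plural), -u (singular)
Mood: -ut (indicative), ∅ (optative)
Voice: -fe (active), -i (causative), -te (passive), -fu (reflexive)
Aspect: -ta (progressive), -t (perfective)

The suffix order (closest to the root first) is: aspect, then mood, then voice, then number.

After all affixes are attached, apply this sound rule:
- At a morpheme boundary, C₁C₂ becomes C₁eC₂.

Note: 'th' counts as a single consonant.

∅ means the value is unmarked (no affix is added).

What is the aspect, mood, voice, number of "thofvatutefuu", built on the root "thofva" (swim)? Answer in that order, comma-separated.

perfective, indicative, reflexive, singular

Segment: thofva-t-ut-fu-u.
aspect: -t → perfective.
mood: -ut → indicative.
voice: -fu → reflexive.
number: -u → singular.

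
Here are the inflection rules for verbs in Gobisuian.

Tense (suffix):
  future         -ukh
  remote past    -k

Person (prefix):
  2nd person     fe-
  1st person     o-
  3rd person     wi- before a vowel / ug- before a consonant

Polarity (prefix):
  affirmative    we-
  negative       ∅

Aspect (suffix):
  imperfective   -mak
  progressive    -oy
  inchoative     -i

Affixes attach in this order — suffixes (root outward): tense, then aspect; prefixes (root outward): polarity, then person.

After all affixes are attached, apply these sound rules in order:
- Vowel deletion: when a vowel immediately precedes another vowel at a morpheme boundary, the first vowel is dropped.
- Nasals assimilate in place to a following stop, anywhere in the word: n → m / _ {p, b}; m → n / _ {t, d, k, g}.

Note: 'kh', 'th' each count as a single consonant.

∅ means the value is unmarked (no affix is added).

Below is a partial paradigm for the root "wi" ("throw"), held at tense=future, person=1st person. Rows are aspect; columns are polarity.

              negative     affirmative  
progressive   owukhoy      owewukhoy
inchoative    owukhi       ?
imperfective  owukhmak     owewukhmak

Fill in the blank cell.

owewukhi

Attach tense future -ukh → wiukh.
Attach polarity affirmative we- → wewiukh.
Attach person 1st person o- → owewiukh.
Attach aspect inchoative -i → owewiukhi.
Apply vowel deletion: owewiukhi → owewukhi.
Nasal assimilation: no change.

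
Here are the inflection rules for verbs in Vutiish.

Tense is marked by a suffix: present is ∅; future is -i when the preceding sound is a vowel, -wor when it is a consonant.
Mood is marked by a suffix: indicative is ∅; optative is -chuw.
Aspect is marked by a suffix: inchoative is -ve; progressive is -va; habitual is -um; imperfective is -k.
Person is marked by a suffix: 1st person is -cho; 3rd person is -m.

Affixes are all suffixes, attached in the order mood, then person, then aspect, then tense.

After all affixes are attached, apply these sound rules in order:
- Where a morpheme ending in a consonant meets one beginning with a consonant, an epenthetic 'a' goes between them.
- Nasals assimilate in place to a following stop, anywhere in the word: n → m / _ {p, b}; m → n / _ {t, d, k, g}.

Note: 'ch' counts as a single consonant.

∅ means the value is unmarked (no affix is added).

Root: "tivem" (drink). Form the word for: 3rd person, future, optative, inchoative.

tivemachuwamavei

Attach mood optative -chuw → tivemchuw.
Attach person 3rd person -m → tivemchuwm.
Attach aspect inchoative -ve → tivemchuwmve.
Attach tense future -i (after vowel 'e') → tivemchuwmvei.
Apply epenthesis: tivemchuwmvei → tivemachuwamavei.
Nasal assimilation: no change.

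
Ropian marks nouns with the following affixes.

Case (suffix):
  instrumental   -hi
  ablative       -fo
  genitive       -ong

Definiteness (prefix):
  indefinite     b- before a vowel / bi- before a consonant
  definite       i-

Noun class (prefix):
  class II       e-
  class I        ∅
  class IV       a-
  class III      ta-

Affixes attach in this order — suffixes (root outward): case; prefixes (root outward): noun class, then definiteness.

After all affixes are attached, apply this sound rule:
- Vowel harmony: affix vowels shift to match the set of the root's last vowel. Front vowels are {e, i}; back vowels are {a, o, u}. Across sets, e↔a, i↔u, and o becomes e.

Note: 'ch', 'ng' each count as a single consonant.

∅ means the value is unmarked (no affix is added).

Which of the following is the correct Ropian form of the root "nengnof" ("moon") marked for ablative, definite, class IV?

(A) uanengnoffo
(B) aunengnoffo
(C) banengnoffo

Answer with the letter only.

A

Attach noun class class IV a- → anengnof.
Attach case ablative -fo → anengnoffo.
Attach definiteness definite i- → ianengnoffo.
Apply vowel harmony: ianengnoffo → uanengnoffo.
So the correct form is uanengnoffo, option (A).
(B) aunengnoffo is wrong: it has the affixes in the wrong order.
(C) banengnoffo is wrong: it uses indefinite instead of definite for definiteness.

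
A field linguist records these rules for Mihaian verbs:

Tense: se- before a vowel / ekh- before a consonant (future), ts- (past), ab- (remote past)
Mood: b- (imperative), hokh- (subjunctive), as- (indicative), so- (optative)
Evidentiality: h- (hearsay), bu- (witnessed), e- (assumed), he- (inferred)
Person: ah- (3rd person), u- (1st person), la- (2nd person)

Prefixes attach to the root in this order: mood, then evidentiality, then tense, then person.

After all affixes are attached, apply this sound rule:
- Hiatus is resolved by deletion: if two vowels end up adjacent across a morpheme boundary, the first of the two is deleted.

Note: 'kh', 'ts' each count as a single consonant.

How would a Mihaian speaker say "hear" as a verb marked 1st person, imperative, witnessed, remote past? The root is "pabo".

Attach mood imperative b- → bpabo.
Attach evidentiality witnessed bu- → bubpabo.
Attach tense remote past ab- → abbubpabo.
Attach person 1st person u- → uabbubpabo.
Apply vowel deletion: uabbubpabo → abbubpabo.

abbubpabo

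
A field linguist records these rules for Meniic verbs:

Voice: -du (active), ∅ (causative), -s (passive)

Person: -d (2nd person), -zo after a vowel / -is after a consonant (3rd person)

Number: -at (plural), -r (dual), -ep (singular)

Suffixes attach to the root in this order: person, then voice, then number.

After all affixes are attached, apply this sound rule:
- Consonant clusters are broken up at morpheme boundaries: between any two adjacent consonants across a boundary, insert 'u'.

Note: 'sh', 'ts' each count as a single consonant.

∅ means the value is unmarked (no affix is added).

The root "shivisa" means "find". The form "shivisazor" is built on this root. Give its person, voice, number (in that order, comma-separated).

Segment: shivisa-zo-r.
person: -zo/is → 3rd person.
voice: ∅ → causative.
number: -r → dual.

3rd person, causative, dual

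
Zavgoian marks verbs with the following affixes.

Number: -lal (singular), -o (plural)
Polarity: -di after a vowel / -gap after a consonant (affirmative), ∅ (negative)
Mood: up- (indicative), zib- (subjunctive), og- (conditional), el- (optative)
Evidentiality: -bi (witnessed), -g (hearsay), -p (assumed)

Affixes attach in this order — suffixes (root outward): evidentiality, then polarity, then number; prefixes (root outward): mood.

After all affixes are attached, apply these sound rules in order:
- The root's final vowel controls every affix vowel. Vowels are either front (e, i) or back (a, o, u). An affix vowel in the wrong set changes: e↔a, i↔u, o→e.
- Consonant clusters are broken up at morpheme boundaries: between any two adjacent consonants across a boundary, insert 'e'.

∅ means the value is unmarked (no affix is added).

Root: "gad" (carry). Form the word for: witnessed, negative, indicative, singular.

upegadebulal

Attach evidentiality witnessed -bi → gadbi.
polarity = negative: zero marking, form stays gadbi.
Attach mood indicative up- → upgadbi.
Attach number singular -lal → upgadbilal.
Apply vowel harmony: upgadbilal → upgadbulal.
Apply epenthesis: upgadbulal → upegadebulal.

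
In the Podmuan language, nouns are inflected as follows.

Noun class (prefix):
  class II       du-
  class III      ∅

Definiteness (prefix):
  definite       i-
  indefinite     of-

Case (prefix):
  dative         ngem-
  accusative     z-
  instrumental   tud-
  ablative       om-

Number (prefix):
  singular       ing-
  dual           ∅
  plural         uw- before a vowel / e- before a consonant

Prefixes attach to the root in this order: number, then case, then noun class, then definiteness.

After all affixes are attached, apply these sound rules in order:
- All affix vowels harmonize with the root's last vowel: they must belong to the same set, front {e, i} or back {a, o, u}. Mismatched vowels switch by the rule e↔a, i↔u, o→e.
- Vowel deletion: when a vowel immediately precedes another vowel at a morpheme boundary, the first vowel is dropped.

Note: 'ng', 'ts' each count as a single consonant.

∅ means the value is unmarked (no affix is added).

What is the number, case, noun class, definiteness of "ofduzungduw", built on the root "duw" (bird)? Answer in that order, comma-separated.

Segment: of-du-z-ing-duw.
number: ing- → singular.
case: z- → accusative.
noun class: du- → class II.
definiteness: of- → indefinite.

singular, accusative, class II, indefinite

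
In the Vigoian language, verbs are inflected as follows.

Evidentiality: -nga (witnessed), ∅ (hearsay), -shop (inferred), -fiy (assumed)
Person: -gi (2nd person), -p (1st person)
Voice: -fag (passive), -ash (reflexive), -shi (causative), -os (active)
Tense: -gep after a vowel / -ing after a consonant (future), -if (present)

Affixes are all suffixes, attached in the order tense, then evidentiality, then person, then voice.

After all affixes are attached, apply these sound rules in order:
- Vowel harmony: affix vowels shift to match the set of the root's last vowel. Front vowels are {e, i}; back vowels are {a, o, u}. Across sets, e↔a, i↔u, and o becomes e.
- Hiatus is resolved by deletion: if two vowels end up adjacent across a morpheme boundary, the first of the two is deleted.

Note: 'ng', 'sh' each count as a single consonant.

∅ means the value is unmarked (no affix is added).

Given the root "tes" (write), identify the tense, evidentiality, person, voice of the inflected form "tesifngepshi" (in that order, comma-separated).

present, witnessed, 1st person, causative

Segment: tes-if-nga-p-shi.
tense: -if → present.
evidentiality: -nga → witnessed.
person: -p → 1st person.
voice: -shi → causative.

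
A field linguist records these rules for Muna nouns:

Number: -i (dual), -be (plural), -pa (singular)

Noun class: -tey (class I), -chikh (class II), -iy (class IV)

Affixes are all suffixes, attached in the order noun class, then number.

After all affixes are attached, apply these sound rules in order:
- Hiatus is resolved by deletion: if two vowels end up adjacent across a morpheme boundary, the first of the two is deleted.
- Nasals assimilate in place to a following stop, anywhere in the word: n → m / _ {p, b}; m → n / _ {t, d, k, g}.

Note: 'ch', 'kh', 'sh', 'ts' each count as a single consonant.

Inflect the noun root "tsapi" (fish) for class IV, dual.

Attach noun class class IV -iy → tsapiiy.
Attach number dual -i → tsapiiyi.
Apply vowel deletion: tsapiiyi → tsapiyi.
Nasal assimilation: no change.

tsapiyi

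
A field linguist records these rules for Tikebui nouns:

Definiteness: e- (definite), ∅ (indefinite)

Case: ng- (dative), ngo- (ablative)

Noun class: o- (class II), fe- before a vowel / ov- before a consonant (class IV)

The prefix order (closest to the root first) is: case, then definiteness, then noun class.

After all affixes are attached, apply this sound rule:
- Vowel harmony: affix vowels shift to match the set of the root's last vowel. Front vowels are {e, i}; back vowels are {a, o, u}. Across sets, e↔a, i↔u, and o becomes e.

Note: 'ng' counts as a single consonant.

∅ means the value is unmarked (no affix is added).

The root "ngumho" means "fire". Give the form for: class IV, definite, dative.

faangngumho

Attach case dative ng- → ngngumho.
Attach definiteness definite e- → engngumho.
Attach noun class class IV fe- (before vowel 'e') → feengngumho.
Apply vowel harmony: feengngumho → faangngumho.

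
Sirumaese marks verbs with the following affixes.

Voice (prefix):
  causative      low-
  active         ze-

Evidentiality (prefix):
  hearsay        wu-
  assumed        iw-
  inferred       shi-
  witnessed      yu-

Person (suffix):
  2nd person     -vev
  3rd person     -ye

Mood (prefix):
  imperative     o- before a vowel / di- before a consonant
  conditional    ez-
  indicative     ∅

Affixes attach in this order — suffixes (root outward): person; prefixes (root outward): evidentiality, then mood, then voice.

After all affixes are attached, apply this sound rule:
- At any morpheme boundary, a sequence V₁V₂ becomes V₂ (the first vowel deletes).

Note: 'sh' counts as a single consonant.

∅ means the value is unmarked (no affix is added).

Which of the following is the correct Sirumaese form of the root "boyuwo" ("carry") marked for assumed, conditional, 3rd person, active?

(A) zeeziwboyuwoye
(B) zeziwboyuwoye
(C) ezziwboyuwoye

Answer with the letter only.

B

Attach evidentiality assumed iw- → iwboyuwo.
Attach person 3rd person -ye → iwboyuwoye.
Attach mood conditional ez- → eziwboyuwoye.
Attach voice active ze- → zeeziwboyuwoye.
Apply vowel deletion: zeeziwboyuwoye → zeziwboyuwoye.
So the correct form is zeziwboyuwoye, option (B).
(C) ezziwboyuwoye is wrong: it has the affixes in the wrong order.
(A) zeeziwboyuwoye is wrong: it fails to apply the sound rule(s).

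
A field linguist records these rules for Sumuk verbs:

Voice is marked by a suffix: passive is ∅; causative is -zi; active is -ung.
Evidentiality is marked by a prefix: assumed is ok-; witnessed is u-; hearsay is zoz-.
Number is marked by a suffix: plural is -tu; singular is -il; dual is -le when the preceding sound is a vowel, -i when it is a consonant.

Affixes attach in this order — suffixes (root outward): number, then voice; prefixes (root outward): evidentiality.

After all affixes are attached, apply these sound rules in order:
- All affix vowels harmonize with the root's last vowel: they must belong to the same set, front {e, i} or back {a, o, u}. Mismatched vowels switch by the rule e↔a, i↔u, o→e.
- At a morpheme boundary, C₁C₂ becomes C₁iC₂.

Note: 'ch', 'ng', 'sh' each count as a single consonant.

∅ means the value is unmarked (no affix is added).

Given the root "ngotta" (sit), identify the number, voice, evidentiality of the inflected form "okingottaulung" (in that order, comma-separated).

singular, active, assumed

Segment: ok-ngotta-il-ung.
number: -il → singular.
voice: -ung → active.
evidentiality: ok- → assumed.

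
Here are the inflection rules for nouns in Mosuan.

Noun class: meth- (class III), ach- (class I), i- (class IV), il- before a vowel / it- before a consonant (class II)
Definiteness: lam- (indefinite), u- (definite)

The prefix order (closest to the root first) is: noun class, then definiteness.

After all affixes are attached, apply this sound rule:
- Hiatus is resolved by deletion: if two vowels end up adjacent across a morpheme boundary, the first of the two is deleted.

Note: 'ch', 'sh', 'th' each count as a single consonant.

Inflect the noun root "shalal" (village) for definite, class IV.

Attach noun class class IV i- → ishalal.
Attach definiteness definite u- → uishalal.
Apply vowel deletion: uishalal → ishalal.

ishalal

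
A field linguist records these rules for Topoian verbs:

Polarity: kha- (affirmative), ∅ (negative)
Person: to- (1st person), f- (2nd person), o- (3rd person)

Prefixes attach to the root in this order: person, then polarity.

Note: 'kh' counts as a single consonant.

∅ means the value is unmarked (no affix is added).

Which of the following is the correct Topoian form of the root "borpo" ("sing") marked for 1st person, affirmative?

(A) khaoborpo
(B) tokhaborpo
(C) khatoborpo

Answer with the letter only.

C

Attach person 1st person to- → toborpo.
Attach polarity affirmative kha- → khatoborpo.
So the correct form is khatoborpo, option (C).
(B) tokhaborpo is wrong: it has the affixes in the wrong order.
(A) khaoborpo is wrong: it uses 3rd person instead of 1st person for person.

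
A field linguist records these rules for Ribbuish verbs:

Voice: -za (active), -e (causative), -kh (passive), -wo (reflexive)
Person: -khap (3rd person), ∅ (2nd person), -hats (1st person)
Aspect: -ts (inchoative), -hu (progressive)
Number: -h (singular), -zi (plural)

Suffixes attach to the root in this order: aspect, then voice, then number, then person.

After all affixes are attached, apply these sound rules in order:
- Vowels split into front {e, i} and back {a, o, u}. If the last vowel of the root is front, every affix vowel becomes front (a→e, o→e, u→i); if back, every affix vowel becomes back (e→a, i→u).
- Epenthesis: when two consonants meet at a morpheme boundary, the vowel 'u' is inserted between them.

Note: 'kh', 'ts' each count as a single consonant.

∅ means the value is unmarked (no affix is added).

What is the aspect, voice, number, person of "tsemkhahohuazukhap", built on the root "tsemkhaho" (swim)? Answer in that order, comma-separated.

progressive, causative, plural, 3rd person

Segment: tsemkhaho-hu-e-zi-khap.
aspect: -hu → progressive.
voice: -e → causative.
number: -zi → plural.
person: -khap → 3rd person.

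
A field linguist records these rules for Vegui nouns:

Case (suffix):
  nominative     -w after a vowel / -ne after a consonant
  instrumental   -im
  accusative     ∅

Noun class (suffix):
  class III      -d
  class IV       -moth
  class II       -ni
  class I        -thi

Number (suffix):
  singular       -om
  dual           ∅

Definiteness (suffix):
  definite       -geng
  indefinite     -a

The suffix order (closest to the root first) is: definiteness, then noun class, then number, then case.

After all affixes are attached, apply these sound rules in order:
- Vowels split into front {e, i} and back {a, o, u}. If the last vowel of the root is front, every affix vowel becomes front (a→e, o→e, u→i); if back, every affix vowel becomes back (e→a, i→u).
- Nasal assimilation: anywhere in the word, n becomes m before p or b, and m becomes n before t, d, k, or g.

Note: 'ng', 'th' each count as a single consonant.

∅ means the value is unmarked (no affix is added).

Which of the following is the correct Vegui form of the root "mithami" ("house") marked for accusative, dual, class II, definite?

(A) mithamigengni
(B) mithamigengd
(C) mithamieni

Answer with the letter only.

Attach definiteness definite -geng → mithamigeng.
Attach noun class class II -ni → mithamigengni.
number = dual: zero marking, form stays mithamigengni.
case = accusative: zero marking, form stays mithamigengni.
Vowel harmony: no change.
Nasal assimilation: no change.
So the correct form is mithamigengni, option (A).
(B) mithamigengd is wrong: it uses class III instead of class II for noun class.
(C) mithamieni is wrong: it uses indefinite instead of definite for definiteness.

A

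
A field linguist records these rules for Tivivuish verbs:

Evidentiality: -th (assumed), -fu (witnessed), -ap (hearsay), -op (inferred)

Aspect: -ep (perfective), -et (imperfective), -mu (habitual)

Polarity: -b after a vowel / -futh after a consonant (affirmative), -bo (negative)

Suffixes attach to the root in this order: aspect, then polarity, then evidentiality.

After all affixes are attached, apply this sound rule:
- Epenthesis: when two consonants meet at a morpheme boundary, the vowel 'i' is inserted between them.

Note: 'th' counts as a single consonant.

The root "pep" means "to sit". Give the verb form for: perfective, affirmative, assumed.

pepepifuthith

Attach aspect perfective -ep → pepep.
Attach polarity affirmative -futh (after consonant 'p') → pepepfuth.
Attach evidentiality assumed -th → pepepfuthth.
Apply epenthesis: pepepfuthth → pepepifuthith.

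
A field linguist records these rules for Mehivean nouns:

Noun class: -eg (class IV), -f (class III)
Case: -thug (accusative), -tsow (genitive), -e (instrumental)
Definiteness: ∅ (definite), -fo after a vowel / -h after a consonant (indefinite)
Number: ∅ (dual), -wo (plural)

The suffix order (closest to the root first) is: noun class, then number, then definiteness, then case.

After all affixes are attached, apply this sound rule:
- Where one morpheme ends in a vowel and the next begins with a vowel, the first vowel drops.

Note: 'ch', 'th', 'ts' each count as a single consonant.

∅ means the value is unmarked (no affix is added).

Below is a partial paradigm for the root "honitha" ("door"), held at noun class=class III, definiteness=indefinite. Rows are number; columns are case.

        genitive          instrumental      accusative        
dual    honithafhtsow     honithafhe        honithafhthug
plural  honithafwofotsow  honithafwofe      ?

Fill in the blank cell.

honithafwofothug

Attach noun class class III -f → honithaf.
Attach number plural -wo → honithafwo.
Attach definiteness indefinite -fo (after vowel 'o') → honithafwofo.
Attach case accusative -thug → honithafwofothug.
Vowel deletion: no change.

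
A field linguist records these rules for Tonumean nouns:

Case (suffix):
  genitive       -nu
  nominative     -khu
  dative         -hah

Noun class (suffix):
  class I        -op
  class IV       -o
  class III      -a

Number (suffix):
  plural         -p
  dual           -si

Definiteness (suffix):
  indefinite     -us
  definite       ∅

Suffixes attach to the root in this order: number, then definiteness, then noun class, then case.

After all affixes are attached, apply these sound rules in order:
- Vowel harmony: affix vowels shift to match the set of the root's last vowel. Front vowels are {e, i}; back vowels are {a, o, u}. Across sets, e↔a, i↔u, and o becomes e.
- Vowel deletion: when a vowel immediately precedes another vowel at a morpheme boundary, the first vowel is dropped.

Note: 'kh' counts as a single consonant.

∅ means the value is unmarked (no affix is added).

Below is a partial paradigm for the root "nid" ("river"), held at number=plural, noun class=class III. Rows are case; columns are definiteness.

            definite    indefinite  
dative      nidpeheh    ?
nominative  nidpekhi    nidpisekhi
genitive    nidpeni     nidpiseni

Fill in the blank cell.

nidpiseheh

Attach number plural -p → nidp.
Attach definiteness indefinite -us → nidpus.
Attach noun class class III -a → nidpusa.
Attach case dative -hah → nidpusahah.
Apply vowel harmony: nidpusahah → nidpiseheh.
Vowel deletion: no change.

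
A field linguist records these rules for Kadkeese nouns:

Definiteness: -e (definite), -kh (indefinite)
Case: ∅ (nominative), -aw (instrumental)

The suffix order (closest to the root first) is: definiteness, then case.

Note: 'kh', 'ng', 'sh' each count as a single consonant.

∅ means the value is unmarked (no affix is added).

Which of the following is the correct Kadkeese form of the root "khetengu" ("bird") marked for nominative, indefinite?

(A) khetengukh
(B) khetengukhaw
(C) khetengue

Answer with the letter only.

A

Attach definiteness indefinite -kh → khetengukh.
case = nominative: zero marking, form stays khetengukh.
So the correct form is khetengukh, option (A).
(B) khetengukhaw is wrong: it uses instrumental instead of nominative for case.
(C) khetengue is wrong: it uses definite instead of indefinite for definiteness.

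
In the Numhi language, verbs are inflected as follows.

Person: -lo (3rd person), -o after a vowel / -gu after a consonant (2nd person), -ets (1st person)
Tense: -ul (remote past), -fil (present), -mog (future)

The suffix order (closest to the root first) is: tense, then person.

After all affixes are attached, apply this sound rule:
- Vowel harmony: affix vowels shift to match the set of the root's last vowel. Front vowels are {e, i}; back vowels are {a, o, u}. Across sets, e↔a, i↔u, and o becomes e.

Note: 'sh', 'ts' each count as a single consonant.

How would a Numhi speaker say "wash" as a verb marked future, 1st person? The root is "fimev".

fimevmegets

Attach tense future -mog → fimevmog.
Attach person 1st person -ets → fimevmogets.
Apply vowel harmony: fimevmogets → fimevmegets.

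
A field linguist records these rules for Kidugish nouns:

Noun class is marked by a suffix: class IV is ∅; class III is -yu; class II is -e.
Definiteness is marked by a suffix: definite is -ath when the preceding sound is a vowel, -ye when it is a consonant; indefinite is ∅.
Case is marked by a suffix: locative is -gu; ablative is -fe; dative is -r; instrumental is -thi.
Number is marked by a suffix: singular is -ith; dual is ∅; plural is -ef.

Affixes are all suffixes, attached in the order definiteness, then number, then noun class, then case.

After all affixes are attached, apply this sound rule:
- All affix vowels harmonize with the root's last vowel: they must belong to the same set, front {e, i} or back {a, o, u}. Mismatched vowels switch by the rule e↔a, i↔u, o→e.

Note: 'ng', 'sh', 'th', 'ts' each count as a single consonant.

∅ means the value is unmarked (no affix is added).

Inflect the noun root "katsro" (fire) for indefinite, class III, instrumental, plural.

katsroafyuthu

definiteness = indefinite: zero marking, form stays katsro.
Attach number plural -ef → katsroef.
Attach noun class class III -yu → katsroefyu.
Attach case instrumental -thi → katsroefyuthi.
Apply vowel harmony: katsroefyuthi → katsroafyuthu.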